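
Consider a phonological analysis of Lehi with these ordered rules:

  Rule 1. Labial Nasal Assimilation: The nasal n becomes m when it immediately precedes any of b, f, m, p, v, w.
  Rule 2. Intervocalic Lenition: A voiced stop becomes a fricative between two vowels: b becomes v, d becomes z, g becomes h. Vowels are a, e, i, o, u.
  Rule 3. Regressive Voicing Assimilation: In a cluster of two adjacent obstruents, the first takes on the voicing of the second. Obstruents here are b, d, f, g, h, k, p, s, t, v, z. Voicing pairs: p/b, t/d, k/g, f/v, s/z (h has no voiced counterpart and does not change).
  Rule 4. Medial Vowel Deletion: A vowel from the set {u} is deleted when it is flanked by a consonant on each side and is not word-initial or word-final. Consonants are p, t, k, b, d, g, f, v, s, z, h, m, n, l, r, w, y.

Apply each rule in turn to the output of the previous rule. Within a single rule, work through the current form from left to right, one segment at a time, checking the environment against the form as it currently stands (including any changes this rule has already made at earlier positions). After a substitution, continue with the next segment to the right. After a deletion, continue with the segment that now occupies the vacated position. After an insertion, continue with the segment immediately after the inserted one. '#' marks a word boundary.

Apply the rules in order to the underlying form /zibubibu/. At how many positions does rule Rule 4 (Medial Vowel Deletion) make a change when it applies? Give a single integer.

1

Rule 1 Labial Nasal Assimilation: no change — [zibubibu]
Rule 2 Intervocalic Lenition: [zibubibu] → [zivuvivu]
Rule 3 Regressive Voicing Assimilation: no change — [zivuvivu]
Rule 4 Medial Vowel Deletion: [zivuvivu] → [zivvivu]
Rule Rule 4 changed 1 position(s).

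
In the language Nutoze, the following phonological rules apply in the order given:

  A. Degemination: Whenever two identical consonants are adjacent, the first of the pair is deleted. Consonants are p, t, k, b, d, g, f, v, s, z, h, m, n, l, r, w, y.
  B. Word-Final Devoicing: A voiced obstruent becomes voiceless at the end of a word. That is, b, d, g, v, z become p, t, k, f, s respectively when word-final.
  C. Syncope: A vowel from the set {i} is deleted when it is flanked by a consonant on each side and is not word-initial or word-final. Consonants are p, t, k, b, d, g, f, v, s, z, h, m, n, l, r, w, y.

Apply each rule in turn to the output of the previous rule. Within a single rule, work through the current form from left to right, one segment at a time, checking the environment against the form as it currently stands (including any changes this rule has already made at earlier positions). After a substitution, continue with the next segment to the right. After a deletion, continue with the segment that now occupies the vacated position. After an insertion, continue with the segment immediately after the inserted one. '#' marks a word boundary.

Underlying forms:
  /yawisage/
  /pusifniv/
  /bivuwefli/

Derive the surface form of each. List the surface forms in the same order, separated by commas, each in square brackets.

/yawisage/:
  A Degemination: no change — [yawisage]
  B Word-Final Devoicing: no change — [yawisage]
  C Syncope: [yawisage] → [yawsage]
/pusifniv/:
  A Degemination: no change — [pusifniv]
  B Word-Final Devoicing: [pusifniv] → [pusifnif]
  C Syncope: [pusifnif] → [pusfnf]
/bivuwefli/:
  A Degemination: no change — [bivuwefli]
  B Word-Final Devoicing: no change — [bivuwefli]
  C Syncope: [bivuwefli] → [bvuwefli]

[yawsage], [pusfnf], [bvuwefli]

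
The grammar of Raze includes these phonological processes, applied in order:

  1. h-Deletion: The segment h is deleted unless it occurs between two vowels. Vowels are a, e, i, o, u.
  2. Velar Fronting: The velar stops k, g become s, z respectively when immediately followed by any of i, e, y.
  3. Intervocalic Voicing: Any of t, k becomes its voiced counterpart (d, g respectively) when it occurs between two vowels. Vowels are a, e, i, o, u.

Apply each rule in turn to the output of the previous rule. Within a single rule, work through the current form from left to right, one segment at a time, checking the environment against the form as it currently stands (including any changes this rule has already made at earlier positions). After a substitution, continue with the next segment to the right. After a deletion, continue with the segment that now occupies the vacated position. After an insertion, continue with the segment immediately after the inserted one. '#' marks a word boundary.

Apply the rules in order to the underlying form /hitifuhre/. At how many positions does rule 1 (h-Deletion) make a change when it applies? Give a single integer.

1 h-Deletion: [hitifuhre] → [itifure]
2 Velar Fronting: no change — [itifure]
3 Intervocalic Voicing: [itifure] → [idifure]
Rule 1 changed 2 position(s).

2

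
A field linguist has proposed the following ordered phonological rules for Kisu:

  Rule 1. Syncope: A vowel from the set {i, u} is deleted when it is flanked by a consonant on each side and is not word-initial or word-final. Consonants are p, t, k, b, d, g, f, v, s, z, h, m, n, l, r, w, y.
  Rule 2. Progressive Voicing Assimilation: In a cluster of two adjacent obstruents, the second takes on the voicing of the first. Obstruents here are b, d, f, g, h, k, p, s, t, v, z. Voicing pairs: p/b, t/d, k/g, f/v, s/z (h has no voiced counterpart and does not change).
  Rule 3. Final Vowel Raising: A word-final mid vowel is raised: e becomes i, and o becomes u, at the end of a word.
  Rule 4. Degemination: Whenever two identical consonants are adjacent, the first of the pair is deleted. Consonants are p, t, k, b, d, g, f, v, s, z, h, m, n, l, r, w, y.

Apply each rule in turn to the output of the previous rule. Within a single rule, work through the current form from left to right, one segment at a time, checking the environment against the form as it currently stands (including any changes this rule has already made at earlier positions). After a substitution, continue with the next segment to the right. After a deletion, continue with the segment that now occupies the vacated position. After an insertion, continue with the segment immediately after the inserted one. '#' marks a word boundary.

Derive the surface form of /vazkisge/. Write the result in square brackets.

[vazgzgi]

Rule 1 Syncope: [vazkisge] → [vazksge]
Rule 2 Progressive Voicing Assimilation: [vazksge] → [vazgzge]
Rule 3 Final Vowel Raising: [vazgzge] → [vazgzgi]
Rule 4 Degemination: no change — [vazgzgi]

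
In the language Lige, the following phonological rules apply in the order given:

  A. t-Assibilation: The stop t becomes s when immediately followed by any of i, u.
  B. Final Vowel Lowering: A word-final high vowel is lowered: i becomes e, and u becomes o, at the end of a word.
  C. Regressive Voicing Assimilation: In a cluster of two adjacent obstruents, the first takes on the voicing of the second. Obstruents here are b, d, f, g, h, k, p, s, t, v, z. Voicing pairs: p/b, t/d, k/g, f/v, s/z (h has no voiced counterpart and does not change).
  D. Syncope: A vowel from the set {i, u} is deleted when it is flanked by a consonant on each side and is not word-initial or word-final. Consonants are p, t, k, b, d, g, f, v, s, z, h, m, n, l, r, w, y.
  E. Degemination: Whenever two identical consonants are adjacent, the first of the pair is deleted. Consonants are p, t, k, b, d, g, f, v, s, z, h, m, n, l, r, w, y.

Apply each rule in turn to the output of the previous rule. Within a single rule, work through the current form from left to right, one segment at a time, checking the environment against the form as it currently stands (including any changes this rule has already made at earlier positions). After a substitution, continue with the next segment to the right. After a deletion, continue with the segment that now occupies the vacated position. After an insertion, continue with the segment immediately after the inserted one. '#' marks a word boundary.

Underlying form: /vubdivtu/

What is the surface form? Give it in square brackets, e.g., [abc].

A t-Assibilation: [vubdivtu] → [vubdivsu]
B Final Vowel Lowering: [vubdivsu] → [vubdivso]
C Regressive Voicing Assimilation: [vubdivso] → [vubdifso]
D Syncope: [vubdifso] → [vbdfso]
E Degemination: no change — [vbdfso]

[vbdfso]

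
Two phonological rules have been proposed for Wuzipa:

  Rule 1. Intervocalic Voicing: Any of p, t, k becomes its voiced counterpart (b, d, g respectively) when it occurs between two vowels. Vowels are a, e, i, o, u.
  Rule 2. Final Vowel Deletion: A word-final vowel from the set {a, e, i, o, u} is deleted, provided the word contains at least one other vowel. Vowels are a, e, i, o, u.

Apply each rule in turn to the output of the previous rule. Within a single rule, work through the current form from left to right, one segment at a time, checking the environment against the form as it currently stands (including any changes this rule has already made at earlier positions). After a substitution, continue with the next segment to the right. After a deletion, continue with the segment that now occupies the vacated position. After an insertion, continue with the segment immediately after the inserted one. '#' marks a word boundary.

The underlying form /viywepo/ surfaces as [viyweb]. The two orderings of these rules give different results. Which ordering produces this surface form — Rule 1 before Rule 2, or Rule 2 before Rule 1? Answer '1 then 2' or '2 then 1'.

Order 1 then 2:
  1 Intervocalic Voicing: [viywepo] → [viywebo]
  2 Final Vowel Deletion: [viywebo] → [viyweb]
  result: [viyweb]
Order 2 then 1:
  2 Final Vowel Deletion: [viywepo] → [viywep]
  1 Intervocalic Voicing: no change — [viywep]
  result: [viywep]

1 then 2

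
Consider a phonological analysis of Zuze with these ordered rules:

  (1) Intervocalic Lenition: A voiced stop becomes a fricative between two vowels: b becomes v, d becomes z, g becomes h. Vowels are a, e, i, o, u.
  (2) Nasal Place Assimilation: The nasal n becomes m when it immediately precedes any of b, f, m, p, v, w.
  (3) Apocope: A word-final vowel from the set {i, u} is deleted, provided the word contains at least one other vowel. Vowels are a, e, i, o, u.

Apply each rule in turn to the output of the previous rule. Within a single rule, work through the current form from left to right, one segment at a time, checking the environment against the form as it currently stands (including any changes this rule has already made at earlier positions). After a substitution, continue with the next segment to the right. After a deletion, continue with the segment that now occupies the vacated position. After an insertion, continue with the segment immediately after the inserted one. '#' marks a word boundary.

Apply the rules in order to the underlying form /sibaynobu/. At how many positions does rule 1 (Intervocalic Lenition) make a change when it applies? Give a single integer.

(1) Intervocalic Lenition: [sibaynobu] → [sivaynovu]
(2) Nasal Place Assimilation: no change — [sivaynovu]
(3) Apocope: [sivaynovu] → [sivaynov]
Rule 1 changed 2 position(s).

2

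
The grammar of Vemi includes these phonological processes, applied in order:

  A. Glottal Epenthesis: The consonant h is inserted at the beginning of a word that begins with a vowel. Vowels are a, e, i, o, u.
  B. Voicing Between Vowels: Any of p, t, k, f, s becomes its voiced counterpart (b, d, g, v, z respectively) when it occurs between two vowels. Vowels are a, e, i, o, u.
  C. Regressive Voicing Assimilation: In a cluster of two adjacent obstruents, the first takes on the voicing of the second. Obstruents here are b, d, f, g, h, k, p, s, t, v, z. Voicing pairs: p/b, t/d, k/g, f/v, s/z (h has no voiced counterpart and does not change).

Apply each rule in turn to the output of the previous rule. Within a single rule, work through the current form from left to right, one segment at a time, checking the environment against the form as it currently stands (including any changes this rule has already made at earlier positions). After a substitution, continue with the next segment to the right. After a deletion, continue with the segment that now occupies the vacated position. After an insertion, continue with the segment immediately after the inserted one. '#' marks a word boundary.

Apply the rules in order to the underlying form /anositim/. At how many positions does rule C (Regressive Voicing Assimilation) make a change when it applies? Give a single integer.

A Glottal Epenthesis: [anositim] → [hanositim]
B Voicing Between Vowels: [hanositim] → [hanozidim]
C Regressive Voicing Assimilation: no change — [hanozidim]
Rule C changed 0 position(s).

0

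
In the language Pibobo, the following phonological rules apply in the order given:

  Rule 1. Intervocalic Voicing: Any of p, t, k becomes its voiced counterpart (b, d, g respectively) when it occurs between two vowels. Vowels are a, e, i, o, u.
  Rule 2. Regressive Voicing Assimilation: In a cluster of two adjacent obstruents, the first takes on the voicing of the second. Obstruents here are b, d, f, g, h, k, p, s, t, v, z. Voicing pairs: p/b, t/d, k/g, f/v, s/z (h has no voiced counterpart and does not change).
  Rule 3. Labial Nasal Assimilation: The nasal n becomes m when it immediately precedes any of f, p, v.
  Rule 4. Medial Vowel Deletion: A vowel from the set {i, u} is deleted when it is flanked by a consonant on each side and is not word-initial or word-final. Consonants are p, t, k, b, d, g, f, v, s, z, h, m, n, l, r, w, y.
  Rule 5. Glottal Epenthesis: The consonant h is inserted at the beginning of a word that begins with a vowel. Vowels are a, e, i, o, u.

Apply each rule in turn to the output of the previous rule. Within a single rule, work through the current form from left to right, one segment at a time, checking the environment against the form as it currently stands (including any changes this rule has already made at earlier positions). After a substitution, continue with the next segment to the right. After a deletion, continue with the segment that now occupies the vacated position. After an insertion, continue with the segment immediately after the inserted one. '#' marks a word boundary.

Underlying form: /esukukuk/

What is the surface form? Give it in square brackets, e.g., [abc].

[hesggk]

Rule 1 Intervocalic Voicing: [esukukuk] → [esuguguk]
Rule 2 Regressive Voicing Assimilation: no change — [esuguguk]
Rule 3 Labial Nasal Assimilation: no change — [esuguguk]
Rule 4 Medial Vowel Deletion: [esuguguk] → [esggk]
Rule 5 Glottal Epenthesis: [esggk] → [hesggk]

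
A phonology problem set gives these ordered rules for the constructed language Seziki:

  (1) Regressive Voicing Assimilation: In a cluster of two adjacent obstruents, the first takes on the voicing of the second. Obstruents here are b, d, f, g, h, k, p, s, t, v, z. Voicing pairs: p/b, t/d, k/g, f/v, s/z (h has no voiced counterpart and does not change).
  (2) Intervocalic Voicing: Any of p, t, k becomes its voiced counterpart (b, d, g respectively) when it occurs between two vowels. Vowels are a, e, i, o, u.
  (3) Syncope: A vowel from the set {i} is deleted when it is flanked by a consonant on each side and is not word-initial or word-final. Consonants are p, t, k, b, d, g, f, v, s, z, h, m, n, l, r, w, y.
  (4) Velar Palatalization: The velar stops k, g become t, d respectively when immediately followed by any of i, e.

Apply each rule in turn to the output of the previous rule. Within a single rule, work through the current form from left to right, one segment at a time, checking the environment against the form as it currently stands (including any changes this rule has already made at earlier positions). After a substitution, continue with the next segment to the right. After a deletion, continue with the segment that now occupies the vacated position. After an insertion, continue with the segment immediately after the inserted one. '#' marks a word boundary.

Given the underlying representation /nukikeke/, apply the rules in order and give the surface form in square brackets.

(1) Regressive Voicing Assimilation: no change — [nukikeke]
(2) Intervocalic Voicing: [nukikeke] → [nugigege]
(3) Syncope: [nugigege] → [nuggege]
(4) Velar Palatalization: [nuggege] → [nugdede]

[nugdede]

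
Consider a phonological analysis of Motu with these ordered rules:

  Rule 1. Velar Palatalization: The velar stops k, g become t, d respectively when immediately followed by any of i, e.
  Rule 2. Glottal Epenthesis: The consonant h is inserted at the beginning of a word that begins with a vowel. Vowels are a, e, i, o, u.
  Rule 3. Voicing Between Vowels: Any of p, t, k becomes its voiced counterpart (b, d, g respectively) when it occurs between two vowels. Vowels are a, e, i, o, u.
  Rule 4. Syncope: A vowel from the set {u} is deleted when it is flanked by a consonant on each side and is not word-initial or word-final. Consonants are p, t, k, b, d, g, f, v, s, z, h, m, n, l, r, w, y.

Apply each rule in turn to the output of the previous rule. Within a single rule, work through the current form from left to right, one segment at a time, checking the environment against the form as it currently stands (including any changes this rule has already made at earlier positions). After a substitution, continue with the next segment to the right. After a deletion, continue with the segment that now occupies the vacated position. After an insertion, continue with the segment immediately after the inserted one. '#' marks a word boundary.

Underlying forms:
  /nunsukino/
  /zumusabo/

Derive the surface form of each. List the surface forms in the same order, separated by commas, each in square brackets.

/nunsukino/:
  Rule 1 Velar Palatalization: [nunsukino] → [nunsutino]
  Rule 2 Glottal Epenthesis: no change — [nunsutino]
  Rule 3 Voicing Between Vowels: [nunsutino] → [nunsudino]
  Rule 4 Syncope: [nunsudino] → [nnsdino]
/zumusabo/:
  Rule 1 Velar Palatalization: no change — [zumusabo]
  Rule 2 Glottal Epenthesis: no change — [zumusabo]
  Rule 3 Voicing Between Vowels: no change — [zumusabo]
  Rule 4 Syncope: [zumusabo] → [zmsabo]

[nnsdino], [zmsabo]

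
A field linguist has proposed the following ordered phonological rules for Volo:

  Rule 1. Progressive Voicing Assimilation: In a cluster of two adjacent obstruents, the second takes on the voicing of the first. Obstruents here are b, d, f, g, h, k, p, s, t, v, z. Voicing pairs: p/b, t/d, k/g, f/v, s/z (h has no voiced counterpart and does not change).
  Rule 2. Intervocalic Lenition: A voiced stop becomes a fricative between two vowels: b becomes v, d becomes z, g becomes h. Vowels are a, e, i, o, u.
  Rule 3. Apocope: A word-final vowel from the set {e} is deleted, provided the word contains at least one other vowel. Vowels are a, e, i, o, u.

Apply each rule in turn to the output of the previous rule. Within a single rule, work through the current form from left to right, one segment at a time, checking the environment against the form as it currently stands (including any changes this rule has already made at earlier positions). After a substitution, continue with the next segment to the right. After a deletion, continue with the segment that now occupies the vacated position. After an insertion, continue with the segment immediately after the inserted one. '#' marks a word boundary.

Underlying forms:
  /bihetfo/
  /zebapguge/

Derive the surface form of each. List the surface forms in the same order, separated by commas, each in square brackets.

[bihetfo], [zevapkuh]

/bihetfo/:
  Rule 1 Progressive Voicing Assimilation: no change — [bihetfo]
  Rule 2 Intervocalic Lenition: no change — [bihetfo]
  Rule 3 Apocope: no change — [bihetfo]
/zebapguge/:
  Rule 1 Progressive Voicing Assimilation: [zebapguge] → [zebapkuge]
  Rule 2 Intervocalic Lenition: [zebapkuge] → [zevapkuhe]
  Rule 3 Apocope: [zevapkuhe] → [zevapkuh]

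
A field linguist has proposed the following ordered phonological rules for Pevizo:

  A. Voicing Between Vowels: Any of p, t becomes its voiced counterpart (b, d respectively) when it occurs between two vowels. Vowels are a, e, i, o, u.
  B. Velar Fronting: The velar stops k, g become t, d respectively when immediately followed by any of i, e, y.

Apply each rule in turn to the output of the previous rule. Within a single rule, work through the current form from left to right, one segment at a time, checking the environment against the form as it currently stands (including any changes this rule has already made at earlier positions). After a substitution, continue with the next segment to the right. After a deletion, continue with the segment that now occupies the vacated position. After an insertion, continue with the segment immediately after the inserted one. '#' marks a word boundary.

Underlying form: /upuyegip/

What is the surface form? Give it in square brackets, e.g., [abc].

[ubuyedip]

A Voicing Between Vowels: [upuyegip] → [ubuyegip]
B Velar Fronting: [ubuyegip] → [ubuyedip]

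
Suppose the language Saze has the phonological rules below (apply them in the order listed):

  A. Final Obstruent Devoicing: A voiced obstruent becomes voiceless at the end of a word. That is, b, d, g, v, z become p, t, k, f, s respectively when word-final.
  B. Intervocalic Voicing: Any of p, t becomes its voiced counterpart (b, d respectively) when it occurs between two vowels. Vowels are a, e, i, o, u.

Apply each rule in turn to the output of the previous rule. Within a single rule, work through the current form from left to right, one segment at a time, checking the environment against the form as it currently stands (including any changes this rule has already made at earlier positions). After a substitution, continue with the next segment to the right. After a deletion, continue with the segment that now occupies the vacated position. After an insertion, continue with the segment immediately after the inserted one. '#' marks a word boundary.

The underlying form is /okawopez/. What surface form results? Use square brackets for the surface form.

A Final Obstruent Devoicing: [okawopez] → [okawopes]
B Intervocalic Voicing: [okawopes] → [okawobes]

[okawobes]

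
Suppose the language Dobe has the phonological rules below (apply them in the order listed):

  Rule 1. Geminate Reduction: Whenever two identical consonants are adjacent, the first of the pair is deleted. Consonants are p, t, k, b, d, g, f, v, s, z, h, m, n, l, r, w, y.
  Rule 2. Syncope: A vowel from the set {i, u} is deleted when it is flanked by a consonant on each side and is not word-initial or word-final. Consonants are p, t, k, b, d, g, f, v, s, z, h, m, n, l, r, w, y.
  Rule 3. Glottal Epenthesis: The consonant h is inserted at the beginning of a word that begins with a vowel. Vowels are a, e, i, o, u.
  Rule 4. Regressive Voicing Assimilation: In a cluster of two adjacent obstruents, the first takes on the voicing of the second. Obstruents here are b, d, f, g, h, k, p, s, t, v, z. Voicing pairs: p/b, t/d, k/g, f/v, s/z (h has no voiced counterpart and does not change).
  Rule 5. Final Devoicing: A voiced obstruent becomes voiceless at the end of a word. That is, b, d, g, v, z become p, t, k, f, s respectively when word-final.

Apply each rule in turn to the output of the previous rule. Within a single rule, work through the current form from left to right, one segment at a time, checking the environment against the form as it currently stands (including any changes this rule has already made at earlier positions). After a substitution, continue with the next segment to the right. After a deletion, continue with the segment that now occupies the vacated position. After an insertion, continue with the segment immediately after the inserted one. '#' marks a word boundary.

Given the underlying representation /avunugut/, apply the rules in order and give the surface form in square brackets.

[havnkt]

Rule 1 Geminate Reduction: no change — [avunugut]
Rule 2 Syncope: [avunugut] → [avngt]
Rule 3 Glottal Epenthesis: [avngt] → [havngt]
Rule 4 Regressive Voicing Assimilation: [havngt] → [havnkt]
Rule 5 Final Devoicing: no change — [havnkt]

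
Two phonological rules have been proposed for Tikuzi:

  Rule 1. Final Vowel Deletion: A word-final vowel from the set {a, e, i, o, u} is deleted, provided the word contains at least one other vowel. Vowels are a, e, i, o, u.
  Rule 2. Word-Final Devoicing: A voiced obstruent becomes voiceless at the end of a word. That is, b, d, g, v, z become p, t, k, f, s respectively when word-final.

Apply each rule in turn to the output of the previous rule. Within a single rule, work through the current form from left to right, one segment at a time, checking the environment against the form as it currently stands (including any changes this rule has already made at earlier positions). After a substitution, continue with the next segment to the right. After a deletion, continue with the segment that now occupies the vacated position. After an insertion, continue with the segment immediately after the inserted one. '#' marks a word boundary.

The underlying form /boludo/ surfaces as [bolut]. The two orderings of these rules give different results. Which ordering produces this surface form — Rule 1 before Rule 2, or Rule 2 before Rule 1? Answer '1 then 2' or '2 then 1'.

Order 1 then 2:
  1 Final Vowel Deletion: [boludo] → [bolud]
  2 Word-Final Devoicing: [bolud] → [bolut]
  result: [bolut]
Order 2 then 1:
  2 Word-Final Devoicing: no change — [boludo]
  1 Final Vowel Deletion: [boludo] → [bolud]
  result: [bolud]

1 then 2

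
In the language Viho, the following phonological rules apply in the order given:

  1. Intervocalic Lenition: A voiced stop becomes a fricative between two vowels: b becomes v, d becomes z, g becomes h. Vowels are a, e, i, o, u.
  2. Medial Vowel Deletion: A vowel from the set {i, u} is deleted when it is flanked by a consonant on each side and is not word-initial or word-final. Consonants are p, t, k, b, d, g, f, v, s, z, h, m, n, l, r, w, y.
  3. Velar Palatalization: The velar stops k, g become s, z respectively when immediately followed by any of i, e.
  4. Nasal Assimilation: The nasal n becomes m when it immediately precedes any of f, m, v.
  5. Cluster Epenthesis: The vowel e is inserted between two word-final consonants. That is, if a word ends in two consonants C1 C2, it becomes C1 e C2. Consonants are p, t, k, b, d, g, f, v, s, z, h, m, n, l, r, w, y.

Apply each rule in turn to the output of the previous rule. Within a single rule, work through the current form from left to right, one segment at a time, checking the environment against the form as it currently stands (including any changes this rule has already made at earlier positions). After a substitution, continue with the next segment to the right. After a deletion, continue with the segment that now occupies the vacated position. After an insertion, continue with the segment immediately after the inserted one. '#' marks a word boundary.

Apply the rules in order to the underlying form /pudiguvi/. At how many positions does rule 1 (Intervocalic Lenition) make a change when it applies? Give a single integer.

2

1 Intervocalic Lenition: [pudiguvi] → [puzihuvi]
2 Medial Vowel Deletion: [puzihuvi] → [pzhvi]
3 Velar Palatalization: no change — [pzhvi]
4 Nasal Assimilation: no change — [pzhvi]
5 Cluster Epenthesis: no change — [pzhvi]
Rule 1 changed 2 position(s).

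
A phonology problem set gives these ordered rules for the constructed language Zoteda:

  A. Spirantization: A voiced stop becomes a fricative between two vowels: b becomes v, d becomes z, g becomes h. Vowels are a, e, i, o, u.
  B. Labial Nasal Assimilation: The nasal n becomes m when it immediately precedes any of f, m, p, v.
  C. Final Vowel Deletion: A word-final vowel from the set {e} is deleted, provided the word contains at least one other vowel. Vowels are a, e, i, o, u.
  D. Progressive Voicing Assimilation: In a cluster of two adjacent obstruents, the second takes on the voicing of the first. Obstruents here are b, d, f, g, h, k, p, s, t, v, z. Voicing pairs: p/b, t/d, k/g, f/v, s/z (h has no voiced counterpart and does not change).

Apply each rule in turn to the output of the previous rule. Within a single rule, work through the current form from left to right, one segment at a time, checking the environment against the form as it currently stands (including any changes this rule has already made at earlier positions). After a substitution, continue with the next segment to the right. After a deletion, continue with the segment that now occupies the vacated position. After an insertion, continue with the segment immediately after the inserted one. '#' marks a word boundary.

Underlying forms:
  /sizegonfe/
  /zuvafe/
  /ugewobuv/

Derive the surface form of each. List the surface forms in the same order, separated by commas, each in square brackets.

[sizehomf], [zuvaf], [uhewovuv]

/sizegonfe/:
  A Spirantization: [sizegonfe] → [sizehonfe]
  B Labial Nasal Assimilation: [sizehonfe] → [sizehomfe]
  C Final Vowel Deletion: [sizehomfe] → [sizehomf]
  D Progressive Voicing Assimilation: no change — [sizehomf]
/zuvafe/:
  A Spirantization: no change — [zuvafe]
  B Labial Nasal Assimilation: no change — [zuvafe]
  C Final Vowel Deletion: [zuvafe] → [zuvaf]
  D Progressive Voicing Assimilation: no change — [zuvaf]
/ugewobuv/:
  A Spirantization: [ugewobuv] → [uhewovuv]
  B Labial Nasal Assimilation: no change — [uhewovuv]
  C Final Vowel Deletion: no change — [uhewovuv]
  D Progressive Voicing Assimilation: no change — [uhewovuv]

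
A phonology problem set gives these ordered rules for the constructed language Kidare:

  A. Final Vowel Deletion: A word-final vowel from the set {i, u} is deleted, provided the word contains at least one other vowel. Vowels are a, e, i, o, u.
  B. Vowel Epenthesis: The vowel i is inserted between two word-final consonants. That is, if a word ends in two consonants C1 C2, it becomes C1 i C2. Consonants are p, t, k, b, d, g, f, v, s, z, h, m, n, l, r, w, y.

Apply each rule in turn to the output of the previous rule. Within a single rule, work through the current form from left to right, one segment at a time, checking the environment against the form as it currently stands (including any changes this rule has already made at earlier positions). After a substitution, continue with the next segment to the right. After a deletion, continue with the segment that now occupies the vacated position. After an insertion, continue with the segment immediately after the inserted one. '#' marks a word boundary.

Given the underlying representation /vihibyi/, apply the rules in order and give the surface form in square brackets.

A Final Vowel Deletion: [vihibyi] → [vihiby]
B Vowel Epenthesis: [vihiby] → [vihibiy]

[vihibiy]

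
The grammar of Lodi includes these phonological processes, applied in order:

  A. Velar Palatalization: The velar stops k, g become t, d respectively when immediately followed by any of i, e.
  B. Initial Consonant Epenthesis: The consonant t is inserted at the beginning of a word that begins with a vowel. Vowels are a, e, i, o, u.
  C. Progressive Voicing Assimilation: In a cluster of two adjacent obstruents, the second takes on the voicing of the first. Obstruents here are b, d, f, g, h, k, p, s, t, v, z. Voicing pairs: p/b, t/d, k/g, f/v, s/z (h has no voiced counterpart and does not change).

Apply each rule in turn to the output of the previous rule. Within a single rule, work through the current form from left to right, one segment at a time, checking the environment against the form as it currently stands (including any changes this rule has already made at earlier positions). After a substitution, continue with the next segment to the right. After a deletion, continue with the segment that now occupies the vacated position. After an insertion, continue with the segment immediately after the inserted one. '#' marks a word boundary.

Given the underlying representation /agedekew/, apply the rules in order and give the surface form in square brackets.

[tadedetew]

A Velar Palatalization: [agedekew] → [adedetew]
B Initial Consonant Epenthesis: [adedetew] → [tadedetew]
C Progressive Voicing Assimilation: no change — [tadedetew]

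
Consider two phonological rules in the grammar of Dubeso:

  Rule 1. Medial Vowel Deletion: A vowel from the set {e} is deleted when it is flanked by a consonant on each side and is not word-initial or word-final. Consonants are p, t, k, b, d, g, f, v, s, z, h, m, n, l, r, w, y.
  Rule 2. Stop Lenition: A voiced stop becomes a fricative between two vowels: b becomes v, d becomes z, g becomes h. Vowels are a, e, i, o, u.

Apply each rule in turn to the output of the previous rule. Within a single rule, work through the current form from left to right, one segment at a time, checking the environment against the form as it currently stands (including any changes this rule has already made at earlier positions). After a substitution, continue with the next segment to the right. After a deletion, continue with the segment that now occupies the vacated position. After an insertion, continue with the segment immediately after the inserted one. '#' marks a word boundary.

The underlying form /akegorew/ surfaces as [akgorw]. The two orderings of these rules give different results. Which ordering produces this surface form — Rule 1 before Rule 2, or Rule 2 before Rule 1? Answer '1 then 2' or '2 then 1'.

Order 1 then 2:
  1 Medial Vowel Deletion: [akegorew] → [akgorw]
  2 Stop Lenition: no change — [akgorw]
  result: [akgorw]
Order 2 then 1:
  2 Stop Lenition: [akegorew] → [akehorew]
  1 Medial Vowel Deletion: [akehorew] → [akhorw]
  result: [akhorw]

1 then 2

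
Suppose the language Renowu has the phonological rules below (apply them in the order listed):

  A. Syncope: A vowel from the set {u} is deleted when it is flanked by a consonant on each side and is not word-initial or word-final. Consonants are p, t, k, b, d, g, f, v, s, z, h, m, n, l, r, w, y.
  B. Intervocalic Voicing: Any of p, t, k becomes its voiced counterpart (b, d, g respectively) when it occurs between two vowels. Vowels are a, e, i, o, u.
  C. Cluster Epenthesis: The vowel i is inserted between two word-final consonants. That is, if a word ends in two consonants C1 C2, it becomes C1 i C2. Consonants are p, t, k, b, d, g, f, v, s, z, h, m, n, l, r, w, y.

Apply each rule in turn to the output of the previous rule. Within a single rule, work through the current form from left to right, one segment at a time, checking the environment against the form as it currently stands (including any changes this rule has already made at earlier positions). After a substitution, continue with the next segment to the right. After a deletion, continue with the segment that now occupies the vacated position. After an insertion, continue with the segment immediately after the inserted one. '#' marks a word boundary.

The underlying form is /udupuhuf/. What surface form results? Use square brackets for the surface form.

A Syncope: [udupuhuf] → [udphf]
B Intervocalic Voicing: no change — [udphf]
C Cluster Epenthesis: [udphf] → [udphif]

[udphif]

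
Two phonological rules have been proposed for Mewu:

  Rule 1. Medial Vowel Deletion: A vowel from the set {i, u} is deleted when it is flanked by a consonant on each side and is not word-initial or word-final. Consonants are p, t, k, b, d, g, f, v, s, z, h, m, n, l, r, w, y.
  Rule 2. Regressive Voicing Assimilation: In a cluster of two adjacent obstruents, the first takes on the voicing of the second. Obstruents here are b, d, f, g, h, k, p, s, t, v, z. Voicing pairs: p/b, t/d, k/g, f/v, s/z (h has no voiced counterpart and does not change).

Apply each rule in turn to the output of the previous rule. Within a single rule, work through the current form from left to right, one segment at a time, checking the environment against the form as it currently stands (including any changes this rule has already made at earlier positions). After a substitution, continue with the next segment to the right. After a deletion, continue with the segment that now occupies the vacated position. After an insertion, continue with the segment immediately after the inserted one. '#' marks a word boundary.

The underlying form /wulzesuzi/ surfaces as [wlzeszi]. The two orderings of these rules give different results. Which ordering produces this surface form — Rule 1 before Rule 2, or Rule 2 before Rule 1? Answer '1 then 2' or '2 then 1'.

2 then 1

Order 1 then 2:
  1 Medial Vowel Deletion: [wulzesuzi] → [wlzeszi]
  2 Regressive Voicing Assimilation: [wlzeszi] → [wlzezzi]
  result: [wlzezzi]
Order 2 then 1:
  2 Regressive Voicing Assimilation: no change — [wulzesuzi]
  1 Medial Vowel Deletion: [wulzesuzi] → [wlzeszi]
  result: [wlzeszi]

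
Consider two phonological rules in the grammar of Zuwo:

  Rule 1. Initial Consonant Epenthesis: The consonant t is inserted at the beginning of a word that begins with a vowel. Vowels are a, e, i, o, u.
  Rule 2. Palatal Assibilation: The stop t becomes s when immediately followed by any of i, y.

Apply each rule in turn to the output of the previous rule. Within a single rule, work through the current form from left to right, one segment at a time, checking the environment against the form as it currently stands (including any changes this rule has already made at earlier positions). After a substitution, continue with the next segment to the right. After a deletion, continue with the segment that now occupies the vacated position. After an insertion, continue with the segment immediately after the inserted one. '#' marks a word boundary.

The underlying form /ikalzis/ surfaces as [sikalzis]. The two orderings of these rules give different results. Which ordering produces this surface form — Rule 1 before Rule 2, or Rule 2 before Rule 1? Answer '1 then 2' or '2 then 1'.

1 then 2

Order 1 then 2:
  1 Initial Consonant Epenthesis: [ikalzis] → [tikalzis]
  2 Palatal Assibilation: [tikalzis] → [sikalzis]
  result: [sikalzis]
Order 2 then 1:
  2 Palatal Assibilation: no change — [ikalzis]
  1 Initial Consonant Epenthesis: [ikalzis] → [tikalzis]
  result: [tikalzis]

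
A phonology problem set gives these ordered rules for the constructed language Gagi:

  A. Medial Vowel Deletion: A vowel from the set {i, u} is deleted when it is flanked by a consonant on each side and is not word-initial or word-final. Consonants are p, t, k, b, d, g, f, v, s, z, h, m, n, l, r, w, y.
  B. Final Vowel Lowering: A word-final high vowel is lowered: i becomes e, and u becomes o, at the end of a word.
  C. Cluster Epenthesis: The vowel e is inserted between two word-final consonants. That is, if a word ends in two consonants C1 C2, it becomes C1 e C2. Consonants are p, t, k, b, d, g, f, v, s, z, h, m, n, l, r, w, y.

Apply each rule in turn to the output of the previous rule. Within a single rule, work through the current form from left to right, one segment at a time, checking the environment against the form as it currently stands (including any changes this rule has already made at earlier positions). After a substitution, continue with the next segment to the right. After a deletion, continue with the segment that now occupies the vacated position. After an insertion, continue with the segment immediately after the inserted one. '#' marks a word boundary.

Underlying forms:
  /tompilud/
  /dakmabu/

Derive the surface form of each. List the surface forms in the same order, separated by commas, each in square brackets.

/tompilud/:
  A Medial Vowel Deletion: [tompilud] → [tompld]
  B Final Vowel Lowering: no change — [tompld]
  C Cluster Epenthesis: [tompld] → [tompled]
/dakmabu/:
  A Medial Vowel Deletion: no change — [dakmabu]
  B Final Vowel Lowering: [dakmabu] → [dakmabo]
  C Cluster Epenthesis: no change — [dakmabo]

[tompled], [dakmabo]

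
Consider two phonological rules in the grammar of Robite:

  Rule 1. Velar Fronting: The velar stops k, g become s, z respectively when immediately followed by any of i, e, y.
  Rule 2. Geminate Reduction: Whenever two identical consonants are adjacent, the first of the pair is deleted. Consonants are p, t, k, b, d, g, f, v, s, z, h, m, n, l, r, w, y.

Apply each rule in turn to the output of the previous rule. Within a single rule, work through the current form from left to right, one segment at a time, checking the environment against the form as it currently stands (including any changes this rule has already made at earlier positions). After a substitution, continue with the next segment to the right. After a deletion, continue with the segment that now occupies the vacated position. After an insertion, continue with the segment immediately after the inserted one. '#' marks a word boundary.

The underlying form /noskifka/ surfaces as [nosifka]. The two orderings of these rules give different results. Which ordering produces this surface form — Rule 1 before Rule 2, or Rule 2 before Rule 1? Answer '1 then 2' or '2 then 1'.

Order 1 then 2:
  1 Velar Fronting: [noskifka] → [nossifka]
  2 Geminate Reduction: [nossifka] → [nosifka]
  result: [nosifka]
Order 2 then 1:
  2 Geminate Reduction: no change — [noskifka]
  1 Velar Fronting: [noskifka] → [nossifka]
  result: [nossifka]

1 then 2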